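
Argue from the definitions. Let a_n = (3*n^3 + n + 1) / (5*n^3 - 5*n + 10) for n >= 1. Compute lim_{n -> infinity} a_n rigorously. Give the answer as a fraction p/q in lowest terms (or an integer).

Divide numerator and denominator by n^3, the highest power:
numerator / n^3 = 3 + n^(-2) + n^(-3)
denominator / n^3 = 5 - 5/n^2 + 10/n^3
As n -> infinity, all terms of the form c/n^k (k >= 1) tend to 0.
So numerator / n^3 -> 3 and denominator / n^3 -> 5.
Therefore lim a_n = 3/5.

3/5


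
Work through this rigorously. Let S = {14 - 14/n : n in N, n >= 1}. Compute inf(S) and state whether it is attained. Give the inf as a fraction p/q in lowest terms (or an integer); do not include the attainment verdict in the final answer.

Analysis:
- Values: 0, 7, 28/3, 21/2, ... strictly increasing.
- Minimum is 0 (n=1); inf = 0 (attained).
- 14 - 14/n -> 14 from below; sup = 14, not attained.
Conclusion: inf(S) = 0, attained in S.

0


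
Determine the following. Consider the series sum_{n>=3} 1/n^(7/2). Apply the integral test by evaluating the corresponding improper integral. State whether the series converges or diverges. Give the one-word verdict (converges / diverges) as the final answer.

Let f(x) = x^(-7/2). Then f is positive, continuous, and decreasing on [3, infinity), so the integral test applies.
Compute the improper integral int_{3}^infinity f(x) dx:
  antiderivative F(x) = -2/(5*x^(5/2)).
  As x -> infinity, F(x) -> 0 (since p = 7/2 > 1).
  So int = F(infinity) - F(3) = 0 - (-2*sqrt(3)/135) = 2*sqrt(3)/135.
  Finite, so by the integral test, the series converges.

converges


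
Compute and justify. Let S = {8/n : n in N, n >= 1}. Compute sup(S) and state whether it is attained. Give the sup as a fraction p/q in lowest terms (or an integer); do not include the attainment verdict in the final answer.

Analysis:
- Values: 8, 4, 8/3, 2, ... strictly decreasing.
- The maximum is 8 (n=1); sup = 8 (attained).
- The set is bounded below by 0; 8/n -> 0 so 0 is the greatest lower bound.
- 0 is not in the set, so inf = 0 is not attained.
Conclusion: sup(S) = 8, attained in S.

8


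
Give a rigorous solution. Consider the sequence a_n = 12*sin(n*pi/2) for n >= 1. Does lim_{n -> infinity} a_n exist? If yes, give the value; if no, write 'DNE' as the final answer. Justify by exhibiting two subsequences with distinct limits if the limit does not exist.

Examine the behaviour of a_n along subsequences.
a_{4k+1} = 12*sin(pi/2 + 2k*pi) = 12 -> 12. a_{4k+3} = 12*sin(3pi/2 + 2k*pi) = -12 -> -12.
Since these two subsequential limits are 12 and -12, distinct, the full sequence cannot converge (a convergent sequence has all subsequences tending to the same limit). So lim a_n does not exist.

DNE


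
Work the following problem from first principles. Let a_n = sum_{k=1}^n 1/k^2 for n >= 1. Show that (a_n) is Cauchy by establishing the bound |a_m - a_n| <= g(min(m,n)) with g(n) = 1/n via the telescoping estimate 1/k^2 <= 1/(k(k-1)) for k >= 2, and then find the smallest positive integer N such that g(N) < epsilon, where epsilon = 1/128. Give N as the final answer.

For m > n >= 1: |a_m - a_n| = sum_{k=n+1}^m 1/k^2.
Use 1/k^2 <= 1/(k(k-1)) = 1/(k-1) - 1/k for k >= 2:
sum_{k=n+1}^m 1/k^2 <= sum_{k=n+1}^m (1/(k-1) - 1/k) = 1/n - 1/m <= 1/n.
By symmetry the same bound holds with n,m swapped, so |a_m - a_n| <= 1/min(m,n) = g(min(m,n)). Since g(n) -> 0, (a_n) is Cauchy.
Now solve g(N) < 1/128: 1/N < 1/128 <=> N > 1/(1/128) = 128.
The smallest integer strictly greater than 128 is N = 129.
Check: g(129) = 1/129 < 1/128; g(128) = 1/128 >= 1/128. So N = 129.

129


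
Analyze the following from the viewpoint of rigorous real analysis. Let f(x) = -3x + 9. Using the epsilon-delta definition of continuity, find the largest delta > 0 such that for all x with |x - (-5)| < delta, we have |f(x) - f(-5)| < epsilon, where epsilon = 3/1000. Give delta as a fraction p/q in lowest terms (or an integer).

We compute f(-5) = -3*(-5) + 9 = 24.
|f(x) - f(-5)| = |-3x + 9 - (24)| = |-3(x - (-5))| = 3|x - (-5)|.
We need 3|x - (-5)| < 3/1000, i.e. |x - (-5)| < 3/1000 / 3 = 1/1000.
So any delta <= 1/1000 works. Conversely, if delta > 1/1000, then x = -5 + 1/1000 satisfies |x - (-5)| = 1/1000 < delta but |f(x) - f(-5)| = 3 * 1/1000 = 3/1000, which is not < 3/1000; so no larger delta works.
Hence the largest such delta is 1/1000.

1/1000


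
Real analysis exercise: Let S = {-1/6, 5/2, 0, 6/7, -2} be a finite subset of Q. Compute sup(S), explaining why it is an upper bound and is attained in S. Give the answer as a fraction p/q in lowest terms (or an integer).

S is finite, so sup(S) = max(S).
Sorted decreasing:
5/2, 6/7, 0, -1/6, -2
The extremum is 5/2.
For every x in S, x <= 5/2. And 5/2 is in S, so it is attained.
Therefore sup(S) = 5/2.

5/2


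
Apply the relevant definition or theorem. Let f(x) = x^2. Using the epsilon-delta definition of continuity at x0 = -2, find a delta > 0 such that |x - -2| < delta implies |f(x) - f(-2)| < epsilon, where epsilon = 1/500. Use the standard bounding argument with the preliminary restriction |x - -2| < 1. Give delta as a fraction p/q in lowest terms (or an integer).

Factor: |x^2 - (-2)^2| = |x - -2| * |x + -2|.
Impose |x - -2| < 1 first. Then |x + -2| = |(x - -2) + 2*(-2)| <= |x - -2| + 2*|-2| < 1 + 4 = 5.
So |x^2 - (-2)^2| < delta * 5.
We need delta * 5 <= 1/500, i.e. delta <= 1/500/5 = 1/2500.
Since 1/2500 < 1, this is tighter than 1; take delta = 1/2500.
So delta = 1/2500 works.

1/2500


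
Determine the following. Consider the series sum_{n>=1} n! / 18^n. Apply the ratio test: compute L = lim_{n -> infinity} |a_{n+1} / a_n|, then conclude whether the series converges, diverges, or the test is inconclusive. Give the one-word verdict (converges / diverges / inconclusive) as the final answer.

Let a_n denote the general term. Form the ratio a_{n+1}/a_n and simplify:
a_{n+1}/a_n = n/18 + 1/18
Take the limit as n -> infinity: L = infinity.
Since L = infinity > 1 (or L = infinity), the ratio test implies the series diverges.

diverges


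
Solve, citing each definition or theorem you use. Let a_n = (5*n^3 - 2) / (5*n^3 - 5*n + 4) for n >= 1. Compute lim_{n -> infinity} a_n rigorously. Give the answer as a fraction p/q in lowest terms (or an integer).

Divide numerator and denominator by n^3, the highest power:
numerator / n^3 = 5 - 2/n^3
denominator / n^3 = 5 - 5/n^2 + 4/n^3
As n -> infinity, all terms of the form c/n^k (k >= 1) tend to 0.
So numerator / n^3 -> 5 and denominator / n^3 -> 5.
Therefore lim a_n = 1.

1


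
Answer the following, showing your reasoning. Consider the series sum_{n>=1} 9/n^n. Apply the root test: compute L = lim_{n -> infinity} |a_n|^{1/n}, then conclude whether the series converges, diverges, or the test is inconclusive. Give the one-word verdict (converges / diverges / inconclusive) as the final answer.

Let a_n denote the general term. Form |a_n|^(1/n) and simplify:
|a_n|^(1/n) = 3^(2/n)/n
Take the limit as n -> infinity: L = 0.
Since L = 0 < 1, the root test implies convergence.

converges


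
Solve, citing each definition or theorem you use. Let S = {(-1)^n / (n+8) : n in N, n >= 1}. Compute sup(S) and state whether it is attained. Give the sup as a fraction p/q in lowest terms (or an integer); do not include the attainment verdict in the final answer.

Analysis:
- Values: -1/9, 1/10, -1/11, 1/12, -1/13, ...
- Positive terms (even n): 1/(2+8), 1/(4+8), ... decreasing -> max = 1/10 (n=2).
- Negative terms (odd n): -1/(1+8), -1/(3+8), ... increasing -> min = -1/9 (n=1).
- So sup = 1/10 (attained at n=2); inf = -1/9 (attained at n=1).
Conclusion: sup(S) = 1/10, attained in S.

1/10


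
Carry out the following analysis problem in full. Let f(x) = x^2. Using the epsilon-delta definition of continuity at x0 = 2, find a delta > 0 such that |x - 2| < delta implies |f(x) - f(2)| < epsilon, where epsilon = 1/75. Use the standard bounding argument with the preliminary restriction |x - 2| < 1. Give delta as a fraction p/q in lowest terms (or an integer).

Factor: |x^2 - (2)^2| = |x - 2| * |x + 2|.
Impose |x - 2| < 1 first. Then |x + 2| = |(x - 2) + 2*(2)| <= |x - 2| + 2*|2| < 1 + 4 = 5.
So |x^2 - (2)^2| < delta * 5.
We need delta * 5 <= 1/75, i.e. delta <= 1/75/5 = 1/375.
Since 1/375 < 1, this is tighter than 1; take delta = 1/375.
So delta = 1/375 works.

1/375


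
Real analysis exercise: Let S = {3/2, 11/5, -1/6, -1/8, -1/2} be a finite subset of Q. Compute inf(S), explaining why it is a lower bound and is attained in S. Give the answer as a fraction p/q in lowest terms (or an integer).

S is finite, so inf(S) = min(S).
Sorted increasing:
-1/2, -1/6, -1/8, 3/2, 11/5
The extremum is -1/2.
For every x in S, x >= -1/2. And -1/2 is in S, so it is attained.
Therefore inf(S) = -1/2.

-1/2


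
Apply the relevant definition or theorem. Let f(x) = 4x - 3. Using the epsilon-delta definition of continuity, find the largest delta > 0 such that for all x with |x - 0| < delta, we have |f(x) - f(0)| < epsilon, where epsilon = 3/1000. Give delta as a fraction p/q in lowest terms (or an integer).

We compute f(0) = 4*(0) - 3 = -3.
|f(x) - f(0)| = |4x - 3 - (-3)| = |4(x - 0)| = 4|x - 0|.
We need 4|x - 0| < 3/1000, i.e. |x - 0| < 3/1000 / 4 = 3/4000.
So any delta <= 3/4000 works. Conversely, if delta > 3/4000, then x = 0 + 3/4000 satisfies |x - 0| = 3/4000 < delta but |f(x) - f(0)| = 4 * 3/4000 = 3/1000, which is not < 3/1000; so no larger delta works.
Hence the largest such delta is 3/4000.

3/4000


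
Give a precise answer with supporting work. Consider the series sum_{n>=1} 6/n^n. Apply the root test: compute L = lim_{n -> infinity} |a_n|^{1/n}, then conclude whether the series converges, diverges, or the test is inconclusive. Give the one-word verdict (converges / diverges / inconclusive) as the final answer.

Let a_n denote the general term. Form |a_n|^(1/n) and simplify:
|a_n|^(1/n) = 6^(1/n)/n
Take the limit as n -> infinity: L = 0.
Since L = 0 < 1, the root test implies convergence.

converges


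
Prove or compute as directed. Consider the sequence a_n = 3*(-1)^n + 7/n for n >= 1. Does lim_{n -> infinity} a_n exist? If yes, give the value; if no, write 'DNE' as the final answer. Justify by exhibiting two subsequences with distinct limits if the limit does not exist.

Examine the behaviour of a_n along subsequences.
a_{2k} = 3 + 7/(2k) -> 3. a_{2k+1} = -3 + 7/(2k+1) -> -3.
Since these two subsequential limits are 3 and -3, distinct, the full sequence cannot converge (a convergent sequence has all subsequences tending to the same limit). So lim a_n does not exist.

DNE


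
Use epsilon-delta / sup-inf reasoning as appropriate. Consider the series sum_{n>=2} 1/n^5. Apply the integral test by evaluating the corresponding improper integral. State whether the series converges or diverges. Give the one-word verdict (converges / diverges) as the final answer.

Let f(x) = x^(-5). Then f is positive, continuous, and decreasing on [2, infinity), so the integral test applies.
Compute the improper integral int_{2}^infinity f(x) dx:
  antiderivative F(x) = -1/(4*x^4).
  As x -> infinity, F(x) -> 0 (since p = 5 > 1).
  So int = F(infinity) - F(2) = 0 - (-1/64) = 1/64.
  Finite, so by the integral test, the series converges.

converges


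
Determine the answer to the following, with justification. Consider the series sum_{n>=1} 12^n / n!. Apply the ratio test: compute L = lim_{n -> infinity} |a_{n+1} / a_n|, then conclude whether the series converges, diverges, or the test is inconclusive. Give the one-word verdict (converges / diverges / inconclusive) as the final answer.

Let a_n denote the general term. Form the ratio a_{n+1}/a_n and simplify:
a_{n+1}/a_n = 12/(n + 1)
Take the limit as n -> infinity: L = 0.
Since L = 0 < 1, the ratio test implies the series converges.

converges


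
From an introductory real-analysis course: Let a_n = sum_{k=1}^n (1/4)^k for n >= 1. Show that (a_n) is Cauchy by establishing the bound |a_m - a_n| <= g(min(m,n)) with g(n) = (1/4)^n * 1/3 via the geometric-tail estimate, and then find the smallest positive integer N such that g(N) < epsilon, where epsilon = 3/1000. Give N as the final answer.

For m > n >= 1: |a_m - a_n| = sum_{k=n+1}^m (1/4)^k < sum_{k=n+1}^infinity (1/4)^k = (1/4)^(n+1) / (1 - 1/4) = (1/4)^n * (1/4) * (4/3) = (1/4)^n * 1/3.
So g(n) = (1/4)^n / 3. Since g(n) -> 0, (a_n) is Cauchy.
Now solve g(N) < 3/1000: (1/4)^N / 3 < 3/1000 <=> 4^N > 1 / (3 * 3/1000) = 1000/9.
Check powers of 4: 4^3 = 64 <= 1000/9, 4^4 = 256 > 1000/9.
So the smallest such N is 4. Check: g(4) = 1/(3 * 256) = 1/768 < 3/1000.

4


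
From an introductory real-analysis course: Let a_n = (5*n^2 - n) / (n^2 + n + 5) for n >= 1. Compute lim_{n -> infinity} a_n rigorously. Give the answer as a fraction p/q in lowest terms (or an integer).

Divide numerator and denominator by n^2, the highest power:
numerator / n^2 = 5 - 1/n
denominator / n^2 = 1 + 1/n + 5/n^2
As n -> infinity, all terms of the form c/n^k (k >= 1) tend to 0.
So numerator / n^2 -> 5 and denominator / n^2 -> 1.
Therefore lim a_n = 5.

5


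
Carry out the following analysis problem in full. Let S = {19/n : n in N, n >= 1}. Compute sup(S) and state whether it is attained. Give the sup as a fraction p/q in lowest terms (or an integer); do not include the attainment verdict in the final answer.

Analysis:
- Values: 19, 19/2, 19/3, 19/4, ... strictly decreasing.
- The maximum is 19 (n=1); sup = 19 (attained).
- The set is bounded below by 0; 19/n -> 0 so 0 is the greatest lower bound.
- 0 is not in the set, so inf = 0 is not attained.
Conclusion: sup(S) = 19, attained in S.

19


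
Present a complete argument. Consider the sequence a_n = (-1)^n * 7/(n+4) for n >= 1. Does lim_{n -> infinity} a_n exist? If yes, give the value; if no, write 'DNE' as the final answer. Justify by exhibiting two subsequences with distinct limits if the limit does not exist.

Examine the behaviour of a_n along subsequences.
Even-n subsequence a_{2k} = 7/(2k+4) -> 0. Odd-n subsequence a_{2k+1} = -7/(2k+5) -> 0. Both tend to 0, which suggests the limit is 0; verify directly.
|a_n - 0| = 7/(n+4) < 7/n for every n >= 1.
Given epsilon > 0, choose a positive integer N > 7/epsilon. Then for all n >= N, |a_n| < 7/n <= 7/N < epsilon.
So by the definition of the limit, lim a_n exists and equals 0.

0


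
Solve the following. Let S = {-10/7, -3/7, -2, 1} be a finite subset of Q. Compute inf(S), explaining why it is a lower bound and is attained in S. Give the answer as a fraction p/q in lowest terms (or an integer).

S is finite, so inf(S) = min(S).
Sorted increasing:
-2, -10/7, -3/7, 1
The extremum is -2.
For every x in S, x >= -2. And -2 is in S, so it is attained.
Therefore inf(S) = -2.

-2


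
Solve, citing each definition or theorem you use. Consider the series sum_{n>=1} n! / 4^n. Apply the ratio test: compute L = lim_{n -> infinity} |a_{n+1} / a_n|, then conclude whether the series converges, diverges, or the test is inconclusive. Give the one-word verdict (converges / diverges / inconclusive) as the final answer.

Let a_n denote the general term. Form the ratio a_{n+1}/a_n and simplify:
a_{n+1}/a_n = n/4 + 1/4
Take the limit as n -> infinity: L = infinity.
Since L = infinity > 1 (or L = infinity), the ratio test implies the series diverges.

diverges


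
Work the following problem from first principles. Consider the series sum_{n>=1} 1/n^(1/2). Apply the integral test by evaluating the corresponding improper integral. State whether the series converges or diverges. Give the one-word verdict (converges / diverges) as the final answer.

Let f(x) = 1/sqrt(x). Then f is positive, continuous, and decreasing on [1, infinity), so the integral test applies.
Compute the improper integral int_{1}^infinity f(x) dx:
  antiderivative F(x) = 2*sqrt(x).
  As x -> infinity, F(x) -> infinity (since p = 1/2 < 1).
  So the integral diverges. By the integral test, the series diverges.

diverges


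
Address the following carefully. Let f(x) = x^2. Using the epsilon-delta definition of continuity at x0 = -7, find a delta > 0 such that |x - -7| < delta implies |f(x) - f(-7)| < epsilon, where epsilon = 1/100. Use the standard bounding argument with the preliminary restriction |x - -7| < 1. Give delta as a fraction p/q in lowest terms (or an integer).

Factor: |x^2 - (-7)^2| = |x - -7| * |x + -7|.
Impose |x - -7| < 1 first. Then |x + -7| = |(x - -7) + 2*(-7)| <= |x - -7| + 2*|-7| < 1 + 14 = 15.
So |x^2 - (-7)^2| < delta * 15.
We need delta * 15 <= 1/100, i.e. delta <= 1/100/15 = 1/1500.
Since 1/1500 < 1, this is tighter than 1; take delta = 1/1500.
So delta = 1/1500 works.

1/1500


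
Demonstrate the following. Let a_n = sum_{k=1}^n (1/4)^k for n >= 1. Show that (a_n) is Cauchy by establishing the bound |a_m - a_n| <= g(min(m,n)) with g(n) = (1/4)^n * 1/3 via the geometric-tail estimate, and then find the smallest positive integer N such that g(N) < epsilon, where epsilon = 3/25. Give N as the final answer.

For m > n >= 1: |a_m - a_n| = sum_{k=n+1}^m (1/4)^k < sum_{k=n+1}^infinity (1/4)^k = (1/4)^(n+1) / (1 - 1/4) = (1/4)^n * (1/4) * (4/3) = (1/4)^n * 1/3.
So g(n) = (1/4)^n / 3. Since g(n) -> 0, (a_n) is Cauchy.
Now solve g(N) < 3/25: (1/4)^N / 3 < 3/25 <=> 4^N > 1 / (3 * 3/25) = 25/9.
Check powers of 4: 4^0 = 1 <= 25/9, 4^1 = 4 > 25/9.
So the smallest such N is 1. Check: g(1) = 1/(3 * 4) = 1/12 < 3/25.

1


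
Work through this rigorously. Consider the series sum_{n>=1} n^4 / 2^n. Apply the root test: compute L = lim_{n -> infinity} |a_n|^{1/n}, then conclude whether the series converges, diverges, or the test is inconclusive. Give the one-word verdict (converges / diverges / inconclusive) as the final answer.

Let a_n denote the general term. Form |a_n|^(1/n) and simplify:
|a_n|^(1/n) = n^(4/n)/2
Take the limit as n -> infinity: L = 1/2.
Since L = 1/2 < 1, the root test implies convergence.

converges


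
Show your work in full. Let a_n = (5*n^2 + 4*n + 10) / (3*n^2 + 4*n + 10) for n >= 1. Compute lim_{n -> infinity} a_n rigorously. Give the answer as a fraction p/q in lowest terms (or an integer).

Divide numerator and denominator by n^2, the highest power:
numerator / n^2 = 5 + 4/n + 10/n^2
denominator / n^2 = 3 + 4/n + 10/n^2
As n -> infinity, all terms of the form c/n^k (k >= 1) tend to 0.
So numerator / n^2 -> 5 and denominator / n^2 -> 3.
Therefore lim a_n = 5/3.

5/3


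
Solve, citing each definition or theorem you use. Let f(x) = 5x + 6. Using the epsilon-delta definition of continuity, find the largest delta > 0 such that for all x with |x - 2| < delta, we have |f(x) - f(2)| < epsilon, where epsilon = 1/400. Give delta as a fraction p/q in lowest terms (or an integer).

We compute f(2) = 5*(2) + 6 = 16.
|f(x) - f(2)| = |5x + 6 - (16)| = |5(x - 2)| = 5|x - 2|.
We need 5|x - 2| < 1/400, i.e. |x - 2| < 1/400 / 5 = 1/2000.
So any delta <= 1/2000 works. Conversely, if delta > 1/2000, then x = 2 + 1/2000 satisfies |x - 2| = 1/2000 < delta but |f(x) - f(2)| = 5 * 1/2000 = 1/400, which is not < 1/400; so no larger delta works.
Hence the largest such delta is 1/2000.

1/2000


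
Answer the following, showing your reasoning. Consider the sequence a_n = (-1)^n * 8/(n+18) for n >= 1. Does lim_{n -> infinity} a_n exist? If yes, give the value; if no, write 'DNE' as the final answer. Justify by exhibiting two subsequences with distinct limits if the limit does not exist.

Examine the behaviour of a_n along subsequences.
Even-n subsequence a_{2k} = 8/(2k+18) -> 0. Odd-n subsequence a_{2k+1} = -8/(2k+19) -> 0. Both tend to 0, which suggests the limit is 0; verify directly.
|a_n - 0| = 8/(n+18) < 8/n for every n >= 1.
Given epsilon > 0, choose a positive integer N > 8/epsilon. Then for all n >= N, |a_n| < 8/n <= 8/N < epsilon.
So by the definition of the limit, lim a_n exists and equals 0.

0


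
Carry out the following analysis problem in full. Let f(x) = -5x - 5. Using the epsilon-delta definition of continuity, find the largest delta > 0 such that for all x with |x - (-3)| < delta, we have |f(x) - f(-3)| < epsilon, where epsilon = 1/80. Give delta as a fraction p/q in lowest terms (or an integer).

We compute f(-3) = -5*(-3) - 5 = 10.
|f(x) - f(-3)| = |-5x - 5 - (10)| = |-5(x - (-3))| = 5|x - (-3)|.
We need 5|x - (-3)| < 1/80, i.e. |x - (-3)| < 1/80 / 5 = 1/400.
So any delta <= 1/400 works. Conversely, if delta > 1/400, then x = -3 + 1/400 satisfies |x - (-3)| = 1/400 < delta but |f(x) - f(-3)| = 5 * 1/400 = 1/80, which is not < 1/80; so no larger delta works.
Hence the largest such delta is 1/400.

1/400


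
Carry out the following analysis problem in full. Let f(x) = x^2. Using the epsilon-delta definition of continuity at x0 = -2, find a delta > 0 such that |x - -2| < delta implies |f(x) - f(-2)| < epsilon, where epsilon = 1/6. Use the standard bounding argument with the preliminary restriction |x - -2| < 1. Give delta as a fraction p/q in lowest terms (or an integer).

Factor: |x^2 - (-2)^2| = |x - -2| * |x + -2|.
Impose |x - -2| < 1 first. Then |x + -2| = |(x - -2) + 2*(-2)| <= |x - -2| + 2*|-2| < 1 + 4 = 5.
So |x^2 - (-2)^2| < delta * 5.
We need delta * 5 <= 1/6, i.e. delta <= 1/6/5 = 1/30.
Since 1/30 < 1, this is tighter than 1; take delta = 1/30.
So delta = 1/30 works.

1/30


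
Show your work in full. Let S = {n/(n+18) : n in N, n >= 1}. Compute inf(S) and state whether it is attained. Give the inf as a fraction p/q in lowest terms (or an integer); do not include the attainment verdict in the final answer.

Analysis:
- Values: 1/19, 1/10, 1/7, 2/11, ... strictly increasing.
- Minimum is 1/19 (n=1); inf = 1/19 (attained).
- n/(n+18) = 1 - 18/(n+18) -> 1 from below as n -> infinity, and never equals 1.
- So sup = 1 (not attained).
Conclusion: inf(S) = 1/19, attained in S.

1/19


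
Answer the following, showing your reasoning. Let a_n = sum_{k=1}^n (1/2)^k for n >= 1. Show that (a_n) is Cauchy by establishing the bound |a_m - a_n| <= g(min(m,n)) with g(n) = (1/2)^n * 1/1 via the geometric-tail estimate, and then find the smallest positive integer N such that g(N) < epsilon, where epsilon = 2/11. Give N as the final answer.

For m > n >= 1: |a_m - a_n| = sum_{k=n+1}^m (1/2)^k < sum_{k=n+1}^infinity (1/2)^k = (1/2)^(n+1) / (1 - 1/2) = (1/2)^n * (1/2) * (2/1) = (1/2)^n * 1/1.
So g(n) = (1/2)^n / 1. Since g(n) -> 0, (a_n) is Cauchy.
Now solve g(N) < 2/11: (1/2)^N / 1 < 2/11 <=> 2^N > 1 / (1 * 2/11) = 11/2.
Check powers of 2: 2^2 = 4 <= 11/2, 2^3 = 8 > 11/2.
So the smallest such N is 3. Check: g(3) = 1/(1 * 8) = 1/8 < 2/11.

3


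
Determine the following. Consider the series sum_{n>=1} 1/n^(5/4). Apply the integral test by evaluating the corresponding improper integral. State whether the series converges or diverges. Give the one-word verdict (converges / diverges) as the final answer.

Let f(x) = x^(-5/4). Then f is positive, continuous, and decreasing on [1, infinity), so the integral test applies.
Compute the improper integral int_{1}^infinity f(x) dx:
  antiderivative F(x) = -4/x^(1/4).
  As x -> infinity, F(x) -> 0 (since p = 5/4 > 1).
  So int = F(infinity) - F(1) = 0 - (-4) = 4.
  Finite, so by the integral test, the series converges.

converges


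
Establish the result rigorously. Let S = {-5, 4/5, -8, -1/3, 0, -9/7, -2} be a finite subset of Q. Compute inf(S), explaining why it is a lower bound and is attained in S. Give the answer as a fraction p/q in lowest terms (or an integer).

S is finite, so inf(S) = min(S).
Sorted increasing:
-8, -5, -2, -9/7, -1/3, 0, 4/5
The extremum is -8.
For every x in S, x >= -8. And -8 is in S, so it is attained.
Therefore inf(S) = -8.

-8


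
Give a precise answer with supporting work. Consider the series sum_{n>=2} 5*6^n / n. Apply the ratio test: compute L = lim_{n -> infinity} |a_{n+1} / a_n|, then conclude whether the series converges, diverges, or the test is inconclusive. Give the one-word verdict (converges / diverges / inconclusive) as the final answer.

Let a_n denote the general term. Form the ratio a_{n+1}/a_n and simplify:
a_{n+1}/a_n = 6*n/(n + 1)
Take the limit as n -> infinity: L = 6.
Since L = 6 > 1 (or L = infinity), the ratio test implies the series diverges.

diverges


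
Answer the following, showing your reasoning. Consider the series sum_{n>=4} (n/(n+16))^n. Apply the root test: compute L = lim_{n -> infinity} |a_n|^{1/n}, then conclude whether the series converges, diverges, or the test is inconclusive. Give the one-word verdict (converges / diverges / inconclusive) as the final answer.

Let a_n denote the general term. Form |a_n|^(1/n) and simplify:
|a_n|^(1/n) = n/(n + 16)
Take the limit as n -> infinity: L = 1.
Since L = 1, the root test is inconclusive. (In fact a_n = (n/(n+16))^n -> e^(-16) != 0, so the nth-term test shows divergence; but the root test itself gives no conclusion.)

inconclusive


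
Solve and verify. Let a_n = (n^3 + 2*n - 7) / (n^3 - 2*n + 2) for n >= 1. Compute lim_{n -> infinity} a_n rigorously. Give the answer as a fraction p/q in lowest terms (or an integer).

Divide numerator and denominator by n^3, the highest power:
numerator / n^3 = 1 + 2/n^2 - 7/n^3
denominator / n^3 = 1 - 2/n^2 + 2/n^3
As n -> infinity, all terms of the form c/n^k (k >= 1) tend to 0.
So numerator / n^3 -> 1 and denominator / n^3 -> 1.
Therefore lim a_n = 1.

1


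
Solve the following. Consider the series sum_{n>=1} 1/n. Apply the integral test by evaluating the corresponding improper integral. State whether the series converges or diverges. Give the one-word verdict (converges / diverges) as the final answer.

Let f(x) = 1/x. Then f is positive, continuous, and decreasing on [1, infinity), so the integral test applies.
Compute the improper integral int_{1}^infinity f(x) dx:
  antiderivative F(x) = log(x).
  As x -> infinity, log(x) -> infinity.
  So int = infinity - log(1) = infinity. By the integral test, the series diverges.

diverges


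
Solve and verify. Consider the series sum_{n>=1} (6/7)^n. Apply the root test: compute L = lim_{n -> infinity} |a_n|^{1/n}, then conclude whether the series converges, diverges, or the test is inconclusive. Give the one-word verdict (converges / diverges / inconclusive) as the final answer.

Let a_n denote the general term. Form |a_n|^(1/n) and simplify:
|a_n|^(1/n) = 6/7
Take the limit as n -> infinity: L = 6/7.
Since L = 6/7 < 1, the root test implies convergence.

converges


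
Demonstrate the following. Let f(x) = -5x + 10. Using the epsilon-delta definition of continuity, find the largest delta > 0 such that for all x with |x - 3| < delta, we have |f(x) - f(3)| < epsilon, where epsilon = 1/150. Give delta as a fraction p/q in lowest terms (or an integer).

We compute f(3) = -5*(3) + 10 = -5.
|f(x) - f(3)| = |-5x + 10 - (-5)| = |-5(x - 3)| = 5|x - 3|.
We need 5|x - 3| < 1/150, i.e. |x - 3| < 1/150 / 5 = 1/750.
So any delta <= 1/750 works. Conversely, if delta > 1/750, then x = 3 + 1/750 satisfies |x - 3| = 1/750 < delta but |f(x) - f(3)| = 5 * 1/750 = 1/150, which is not < 1/150; so no larger delta works.
Hence the largest such delta is 1/750.

1/750


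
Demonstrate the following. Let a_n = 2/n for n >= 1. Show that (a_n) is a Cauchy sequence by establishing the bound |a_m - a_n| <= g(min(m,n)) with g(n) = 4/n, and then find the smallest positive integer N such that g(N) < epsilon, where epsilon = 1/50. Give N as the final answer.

For any m, n >= 1, by the triangle inequality:
|a_m - a_n| = |2/m - 2/n| <= 2*1/m + 2*1/n <= 4/min(m,n).
So g(n) = 4/n bounds the Cauchy difference. Since g(n) -> 0, (a_n) is Cauchy.
Now solve g(N) < 1/50: 4/N < 1/50 <=> N > 4 / (1/50) = 200.
The smallest integer strictly greater than 200 is N = 201.
Check: g(201) = 4/201 = 4/201 < 1/50; g(200) = 1/50 >= 1/50. So N = 201.

201


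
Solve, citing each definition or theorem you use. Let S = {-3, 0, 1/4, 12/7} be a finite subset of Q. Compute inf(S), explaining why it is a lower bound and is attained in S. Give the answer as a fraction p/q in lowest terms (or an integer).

S is finite, so inf(S) = min(S).
Sorted increasing:
-3, 0, 1/4, 12/7
The extremum is -3.
For every x in S, x >= -3. And -3 is in S, so it is attained.
Therefore inf(S) = -3.

-3


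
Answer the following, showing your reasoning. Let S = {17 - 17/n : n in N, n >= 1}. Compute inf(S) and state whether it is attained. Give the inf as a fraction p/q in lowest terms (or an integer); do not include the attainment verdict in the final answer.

Analysis:
- Values: 0, 17/2, 34/3, 51/4, ... strictly increasing.
- Minimum is 0 (n=1); inf = 0 (attained).
- 17 - 17/n -> 17 from below; sup = 17, not attained.
Conclusion: inf(S) = 0, attained in S.

0


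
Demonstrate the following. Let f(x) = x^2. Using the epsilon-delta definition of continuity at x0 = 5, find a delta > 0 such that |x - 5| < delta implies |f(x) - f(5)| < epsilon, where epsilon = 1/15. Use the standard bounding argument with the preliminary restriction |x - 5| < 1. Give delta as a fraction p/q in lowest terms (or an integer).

Factor: |x^2 - (5)^2| = |x - 5| * |x + 5|.
Impose |x - 5| < 1 first. Then |x + 5| = |(x - 5) + 2*(5)| <= |x - 5| + 2*|5| < 1 + 10 = 11.
So |x^2 - (5)^2| < delta * 11.
We need delta * 11 <= 1/15, i.e. delta <= 1/15/11 = 1/165.
Since 1/165 < 1, this is tighter than 1; take delta = 1/165.
So delta = 1/165 works.

1/165


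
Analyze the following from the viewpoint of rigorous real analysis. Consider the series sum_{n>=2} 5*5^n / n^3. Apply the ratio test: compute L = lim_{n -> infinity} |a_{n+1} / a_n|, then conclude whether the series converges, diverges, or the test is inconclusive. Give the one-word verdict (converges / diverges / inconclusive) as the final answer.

Let a_n denote the general term. Form the ratio a_{n+1}/a_n and simplify:
a_{n+1}/a_n = 5*n^3/(n + 1)^3
Take the limit as n -> infinity: L = 5.
Since L = 5 > 1 (or L = infinity), the ratio test implies the series diverges.

diverges


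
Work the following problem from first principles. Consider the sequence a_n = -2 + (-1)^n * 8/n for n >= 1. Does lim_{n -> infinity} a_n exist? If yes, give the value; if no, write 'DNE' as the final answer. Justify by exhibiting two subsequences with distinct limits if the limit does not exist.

Examine the behaviour of a_n along subsequences.
Even-n subsequence a_{2k} = -2 + 8/(2k) -> -2. Odd-n subsequence a_{2k+1} = -2 - 8/(2k+1) -> -2. Both tend to -2, which suggests the limit is -2; verify directly.
|a_n - (-2)| = |(-1)^n * 8/n| = 8/n for every n >= 1.
Given epsilon > 0, choose a positive integer N > 8/epsilon. Then for all n >= N, |a_n - (-2)| = 8/n <= 8/N < epsilon.
So by the definition of the limit, lim a_n exists and equals -2.

-2


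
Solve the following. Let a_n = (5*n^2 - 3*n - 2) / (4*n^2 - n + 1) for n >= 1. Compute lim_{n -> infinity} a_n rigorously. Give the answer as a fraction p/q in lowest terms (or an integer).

Divide numerator and denominator by n^2, the highest power:
numerator / n^2 = 5 - 3/n - 2/n^2
denominator / n^2 = 4 - 1/n + n^(-2)
As n -> infinity, all terms of the form c/n^k (k >= 1) tend to 0.
So numerator / n^2 -> 5 and denominator / n^2 -> 4.
Therefore lim a_n = 5/4.

5/4


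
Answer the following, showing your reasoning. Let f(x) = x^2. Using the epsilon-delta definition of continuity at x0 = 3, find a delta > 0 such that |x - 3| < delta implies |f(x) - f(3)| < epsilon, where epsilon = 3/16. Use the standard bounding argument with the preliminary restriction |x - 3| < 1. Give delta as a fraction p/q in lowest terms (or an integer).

Factor: |x^2 - (3)^2| = |x - 3| * |x + 3|.
Impose |x - 3| < 1 first. Then |x + 3| = |(x - 3) + 2*(3)| <= |x - 3| + 2*|3| < 1 + 6 = 7.
So |x^2 - (3)^2| < delta * 7.
We need delta * 7 <= 3/16, i.e. delta <= 3/16/7 = 3/112.
Since 3/112 < 1, this is tighter than 1; take delta = 3/112.
So delta = 3/112 works.

3/112


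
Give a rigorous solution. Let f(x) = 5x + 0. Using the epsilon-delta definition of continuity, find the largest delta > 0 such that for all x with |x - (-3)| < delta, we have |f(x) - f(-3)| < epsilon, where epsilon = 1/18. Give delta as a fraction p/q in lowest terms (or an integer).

We compute f(-3) = 5*(-3) + 0 = -15.
|f(x) - f(-3)| = |5x + 0 - (-15)| = |5(x - (-3))| = 5|x - (-3)|.
We need 5|x - (-3)| < 1/18, i.e. |x - (-3)| < 1/18 / 5 = 1/90.
So any delta <= 1/90 works. Conversely, if delta > 1/90, then x = -3 + 1/90 satisfies |x - (-3)| = 1/90 < delta but |f(x) - f(-3)| = 5 * 1/90 = 1/18, which is not < 1/18; so no larger delta works.
Hence the largest such delta is 1/90.

1/90


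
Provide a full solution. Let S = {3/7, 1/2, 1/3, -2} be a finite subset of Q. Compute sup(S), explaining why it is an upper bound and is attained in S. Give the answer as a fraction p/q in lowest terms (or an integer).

S is finite, so sup(S) = max(S).
Sorted decreasing:
1/2, 3/7, 1/3, -2
The extremum is 1/2.
For every x in S, x <= 1/2. And 1/2 is in S, so it is attained.
Therefore sup(S) = 1/2.

1/2


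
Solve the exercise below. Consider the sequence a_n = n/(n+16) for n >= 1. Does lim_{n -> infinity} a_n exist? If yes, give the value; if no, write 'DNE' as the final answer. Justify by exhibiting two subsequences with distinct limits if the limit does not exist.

Examine the behaviour of a_n along subsequences.
Even-n subsequence a_{2k} = (2k)/(2k+16) -> 1. Odd-n subsequence a_{2k+1} = (2k+1)/(2k+17) -> 1. Both tend to 1, which suggests the limit is 1; verify directly.
|a_n - 1| = |n - (n+16)| / (n+16) = 16/(n+16) < 16/n for every n >= 1.
Given epsilon > 0, choose a positive integer N > 16/epsilon. Then for all n >= N, |a_n - 1| < 16/n <= 16/N < epsilon.
So by the definition of the limit, lim a_n exists and equals 1.

1


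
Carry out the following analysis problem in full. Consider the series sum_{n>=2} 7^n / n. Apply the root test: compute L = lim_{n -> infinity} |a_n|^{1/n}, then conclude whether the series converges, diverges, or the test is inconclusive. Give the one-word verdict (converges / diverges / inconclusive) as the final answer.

Let a_n denote the general term. Form |a_n|^(1/n) and simplify:
|a_n|^(1/n) = 7/n^(1/n)
Take the limit as n -> infinity: L = 7.
Since L = 7 > 1, the root test implies divergence.

diverges


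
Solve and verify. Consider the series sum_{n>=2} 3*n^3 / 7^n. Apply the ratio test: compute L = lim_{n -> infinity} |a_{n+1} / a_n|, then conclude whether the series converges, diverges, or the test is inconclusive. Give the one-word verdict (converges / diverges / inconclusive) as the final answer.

Let a_n denote the general term. Form the ratio a_{n+1}/a_n and simplify:
a_{n+1}/a_n = (n + 1)^3/(7*n^3)
Take the limit as n -> infinity: L = 1/7.
Since L = 1/7 < 1, the ratio test implies the series converges.

converges


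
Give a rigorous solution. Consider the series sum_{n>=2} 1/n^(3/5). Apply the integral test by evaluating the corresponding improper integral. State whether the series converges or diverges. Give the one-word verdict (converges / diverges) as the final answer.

Let f(x) = x^(-3/5). Then f is positive, continuous, and decreasing on [2, infinity), so the integral test applies.
Compute the improper integral int_{2}^infinity f(x) dx:
  antiderivative F(x) = 5*x^(2/5)/2.
  As x -> infinity, F(x) -> infinity (since p = 3/5 < 1).
  So the integral diverges. By the integral test, the series diverges.

diverges


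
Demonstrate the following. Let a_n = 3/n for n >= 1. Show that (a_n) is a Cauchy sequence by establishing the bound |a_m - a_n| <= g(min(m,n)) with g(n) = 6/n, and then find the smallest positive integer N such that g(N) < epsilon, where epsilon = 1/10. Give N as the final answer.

For any m, n >= 1, by the triangle inequality:
|a_m - a_n| = |3/m - 3/n| <= 3*1/m + 3*1/n <= 6/min(m,n).
So g(n) = 6/n bounds the Cauchy difference. Since g(n) -> 0, (a_n) is Cauchy.
Now solve g(N) < 1/10: 6/N < 1/10 <=> N > 6 / (1/10) = 60.
The smallest integer strictly greater than 60 is N = 61.
Check: g(61) = 6/61 = 6/61 < 1/10; g(60) = 1/10 >= 1/10. So N = 61.

61


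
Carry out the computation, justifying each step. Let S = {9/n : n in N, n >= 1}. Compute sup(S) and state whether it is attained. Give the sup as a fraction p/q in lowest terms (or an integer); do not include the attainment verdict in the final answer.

Analysis:
- Values: 9, 9/2, 3, 9/4, ... strictly decreasing.
- The maximum is 9 (n=1); sup = 9 (attained).
- The set is bounded below by 0; 9/n -> 0 so 0 is the greatest lower bound.
- 0 is not in the set, so inf = 0 is not attained.
Conclusion: sup(S) = 9, attained in S.

9


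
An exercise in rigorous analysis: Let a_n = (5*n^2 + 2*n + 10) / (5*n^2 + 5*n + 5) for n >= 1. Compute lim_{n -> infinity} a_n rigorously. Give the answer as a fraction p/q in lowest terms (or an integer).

Divide numerator and denominator by n^2, the highest power:
numerator / n^2 = 5 + 2/n + 10/n^2
denominator / n^2 = 5 + 5/n + 5/n^2
As n -> infinity, all terms of the form c/n^k (k >= 1) tend to 0.
So numerator / n^2 -> 5 and denominator / n^2 -> 5.
Therefore lim a_n = 1.

1


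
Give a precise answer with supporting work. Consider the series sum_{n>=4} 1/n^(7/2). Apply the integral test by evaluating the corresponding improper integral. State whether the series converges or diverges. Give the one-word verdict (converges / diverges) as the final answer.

Let f(x) = x^(-7/2). Then f is positive, continuous, and decreasing on [4, infinity), so the integral test applies.
Compute the improper integral int_{4}^infinity f(x) dx:
  antiderivative F(x) = -2/(5*x^(5/2)).
  As x -> infinity, F(x) -> 0 (since p = 7/2 > 1).
  So int = F(infinity) - F(4) = 0 - (-1/80) = 1/80.
  Finite, so by the integral test, the series converges.

converges


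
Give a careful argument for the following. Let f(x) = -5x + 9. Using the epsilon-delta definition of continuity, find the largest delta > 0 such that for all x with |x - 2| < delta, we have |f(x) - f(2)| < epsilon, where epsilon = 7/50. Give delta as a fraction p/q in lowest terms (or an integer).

We compute f(2) = -5*(2) + 9 = -1.
|f(x) - f(2)| = |-5x + 9 - (-1)| = |-5(x - 2)| = 5|x - 2|.
We need 5|x - 2| < 7/50, i.e. |x - 2| < 7/50 / 5 = 7/250.
So any delta <= 7/250 works. Conversely, if delta > 7/250, then x = 2 + 7/250 satisfies |x - 2| = 7/250 < delta but |f(x) - f(2)| = 5 * 7/250 = 7/50, which is not < 7/50; so no larger delta works.
Hence the largest such delta is 7/250.

7/250


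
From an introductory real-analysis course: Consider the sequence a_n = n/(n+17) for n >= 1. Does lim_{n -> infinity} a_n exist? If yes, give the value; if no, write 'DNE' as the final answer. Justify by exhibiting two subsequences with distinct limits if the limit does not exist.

Examine the behaviour of a_n along subsequences.
Even-n subsequence a_{2k} = (2k)/(2k+17) -> 1. Odd-n subsequence a_{2k+1} = (2k+1)/(2k+18) -> 1. Both tend to 1, which suggests the limit is 1; verify directly.
|a_n - 1| = |n - (n+17)| / (n+17) = 17/(n+17) < 17/n for every n >= 1.
Given epsilon > 0, choose a positive integer N > 17/epsilon. Then for all n >= N, |a_n - 1| < 17/n <= 17/N < epsilon.
So by the definition of the limit, lim a_n exists and equals 1.

1


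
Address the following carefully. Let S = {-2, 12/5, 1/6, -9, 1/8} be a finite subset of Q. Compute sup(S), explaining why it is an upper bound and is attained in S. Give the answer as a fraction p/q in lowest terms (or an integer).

S is finite, so sup(S) = max(S).
Sorted decreasing:
12/5, 1/6, 1/8, -2, -9
The extremum is 12/5.
For every x in S, x <= 12/5. And 12/5 is in S, so it is attained.
Therefore sup(S) = 12/5.

12/5


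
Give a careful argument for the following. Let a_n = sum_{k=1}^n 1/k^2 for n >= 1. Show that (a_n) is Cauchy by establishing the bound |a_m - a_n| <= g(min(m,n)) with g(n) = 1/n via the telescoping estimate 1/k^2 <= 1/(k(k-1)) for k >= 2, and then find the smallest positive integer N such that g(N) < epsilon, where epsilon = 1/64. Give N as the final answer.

For m > n >= 1: |a_m - a_n| = sum_{k=n+1}^m 1/k^2.
Use 1/k^2 <= 1/(k(k-1)) = 1/(k-1) - 1/k for k >= 2:
sum_{k=n+1}^m 1/k^2 <= sum_{k=n+1}^m (1/(k-1) - 1/k) = 1/n - 1/m <= 1/n.
By symmetry the same bound holds with n,m swapped, so |a_m - a_n| <= 1/min(m,n) = g(min(m,n)). Since g(n) -> 0, (a_n) is Cauchy.
Now solve g(N) < 1/64: 1/N < 1/64 <=> N > 1/(1/64) = 64.
The smallest integer strictly greater than 64 is N = 65.
Check: g(65) = 1/65 < 1/64; g(64) = 1/64 >= 1/64. So N = 65.

65
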